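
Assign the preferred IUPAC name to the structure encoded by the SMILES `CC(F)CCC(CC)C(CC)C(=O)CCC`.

5,6-diethyl-9-fluorodecan-4-one

The longest chain bearing the carbonyl is 10 carbons long (decane).
A ketone (C=O on an internal carbon) is the principal characteristic group, giving the suffix -one.
The numbering direction is chosen so that numbering from this end puts the carbonyl group at C-4 rather than C-7.
With this numbering: the carbonyl at C-4; ethyl groups at C-5 and C-6; a fluoro group at C-9.
Substituent prefixes are cited in alphabetical order (multiplying prefixes like di-/tri- are ignored for ordering).
Putting it together: 5,6-diethyl-9-fluorodecan-4-one.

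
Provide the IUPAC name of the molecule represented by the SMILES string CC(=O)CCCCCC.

Counting along the main chain through the carbonyl gives 8 carbons: the parent is octane.
A ketone (C=O on an internal carbon) is the principal characteristic group, giving the suffix -one.
Number the chain so that numbering from this end puts the carbonyl group at C-2 rather than C-7.
This places the carbonyl at C-2.
Putting it together: octan-2-one.

octan-2-one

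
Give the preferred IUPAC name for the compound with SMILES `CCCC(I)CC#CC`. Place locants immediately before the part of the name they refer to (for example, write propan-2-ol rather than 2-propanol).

The longest chain bearing the multiple bond is 8 carbons long (octane).
There is one C≡C triple bond, indicated by the ending -yne.
Choose the numbering such that numbering from this end puts the triple bond at C-2 rather than C-6.
That gives the triple bond between C-2 and C-3; an iodo group at C-5.
Assembling the pieces gives 5-iodooct-2-yne.

5-iodooct-2-yne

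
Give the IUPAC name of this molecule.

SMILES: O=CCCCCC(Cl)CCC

6-chlorononanal

Counting along the main chain through the –CHO group gives 9 carbons: the parent is nonane.
The highest-priority functional group is an aldehyde (terminal –CHO), so the name ends in -al.
Choose the numbering such that the aldehyde carbon is C-1 by definition.
That gives a chloro group at C-6.
Putting it together: 6-chlorononanal.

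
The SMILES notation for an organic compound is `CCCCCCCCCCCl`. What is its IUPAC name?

The longest continuous carbon chain has 10 atoms, so the parent hydride is decane.
Number the chain so that the substituent locant set {1} is lower than {10} at the first point of difference.
This places a chloro group at C-1.
Putting it together: 1-chlorodecane.

1-chlorodecane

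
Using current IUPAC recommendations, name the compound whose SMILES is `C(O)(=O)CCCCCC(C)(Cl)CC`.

The longest carbon chain that includes the –COOH group has 9 carbons, so the parent hydride is nonane.
A carboxylic acid (terminal –COOH) is the principal characteristic group, giving the suffix -oic acid.
The numbering direction is chosen so that the carboxylic acid carbon is C-1 by definition.
With this numbering: a chloro group at C-7; a methyl group at C-7.
The substituents are ordered alphabetically, ignoring any di-/tri- multipliers.
Putting it together: 7-chloro-7-methylnonanoic acid.

7-chloro-7-methylnonanoic acid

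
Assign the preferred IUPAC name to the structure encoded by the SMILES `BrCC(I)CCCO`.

The longest carbon chain that includes the –OH group has 5 carbons, so the parent hydride is pentane.
An alcohol (–OH) is the principal characteristic group, giving the suffix -ol.
Choose the numbering such that numbering from this end puts the hydroxyl group at C-1 rather than C-5.
That gives the hydroxyl at C-1; a bromo group at C-5; an iodo group at C-4.
The substituents are ordered alphabetically, ignoring any di-/tri- multipliers.
Putting it together: 5-bromo-4-iodopentan-1-ol.

5-bromo-4-iodopentan-1-ol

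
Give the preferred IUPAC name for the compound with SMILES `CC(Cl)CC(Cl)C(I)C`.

3,5-dichloro-2-iodohexane

The parent chain contains 6 carbons (hexane).
Choose the numbering such that the substituent locant set {2,3,5} is lower than {2,4,5} at the first point of difference.
With this numbering: chloro groups at C-3 and C-5; an iodo group at C-2.
The substituents are ordered alphabetically, ignoring any di-/tri- multipliers.
The name is 3,5-dichloro-2-iodohexane.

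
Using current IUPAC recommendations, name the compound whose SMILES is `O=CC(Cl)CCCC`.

2-chlorohexanal

The longest carbon chain that includes the –CHO group has 6 carbons, so the parent hydride is hexane.
An aldehyde (terminal –CHO) is the principal characteristic group, giving the suffix -al.
Number the chain so that the aldehyde carbon is C-1 by definition.
With this numbering: a chloro group at C-2.
The name is 2-chlorohexanal.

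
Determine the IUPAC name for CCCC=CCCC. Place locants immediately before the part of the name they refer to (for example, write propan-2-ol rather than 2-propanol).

oct-4-ene

Counting along the main chain through the multiple bond gives 8 carbons: the parent is octane.
A C=C double bond in the chain gives the infix -ene-.
Both numbering directions give the same locant set; either may be used.
That gives the double bond between C-4 and C-5.
Putting it together: oct-4-ene.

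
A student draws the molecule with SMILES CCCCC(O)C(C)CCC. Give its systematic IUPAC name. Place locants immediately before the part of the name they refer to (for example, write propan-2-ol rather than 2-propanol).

The longest carbon chain that includes the –OH group has 9 carbons, so the parent hydride is nonane.
An alcohol (–OH) is the principal characteristic group, giving the suffix -ol.
Number the chain so that the substituent locant set {4} is lower than {6} at the first point of difference.
With this numbering: the hydroxyl at C-5; a methyl group at C-4.
The name is 4-methylnonan-5-ol.

4-methylnonan-5-ol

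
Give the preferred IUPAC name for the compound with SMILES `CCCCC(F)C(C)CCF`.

1,4-difluoro-3-methyloctane

The parent chain contains 8 carbons (octane).
Number the chain so that the substituent locant set {1,3,4} is lower than {5,6,8} at the first point of difference.
This places fluoro groups at C-1 and C-4; a methyl group at C-3.
The substituents are ordered alphabetically, ignoring any di-/tri- multipliers.
Assembling the pieces gives 1,4-difluoro-3-methyloctane.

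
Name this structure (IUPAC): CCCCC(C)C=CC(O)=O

The longest carbon chain that includes the –COOH group and the multiple bond has 8 carbons, so the parent hydride is octane.
A carboxylic acid (terminal –COOH) is the principal characteristic group, giving the suffix -oic acid.
A C=C double bond in the chain gives the infix -ene-.
The numbering direction is chosen so that the carboxylic acid carbon is C-1 by definition.
With this numbering: the double bond between C-2 and C-3; a methyl group at C-4.
Putting it together: 4-methyloct-2-enoic acid.

4-methyloct-2-enoic acid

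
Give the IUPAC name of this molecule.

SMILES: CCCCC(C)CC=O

3-methylheptanal

The longest chain bearing the –CHO group is 7 carbons long (heptane).
An aldehyde (terminal –CHO) is the principal characteristic group, giving the suffix -al.
Choose the numbering such that the aldehyde carbon is C-1 by definition.
With this numbering: a methyl group at C-3.
The name is 3-methylheptanal.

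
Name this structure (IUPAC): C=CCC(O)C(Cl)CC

The longest carbon chain that includes the –OH group and the multiple bond has 7 carbons, so the parent hydride is heptane.
An alcohol (–OH) is the principal characteristic group, giving the suffix -ol.
The chain contains a C=C double bond, so the unsaturation ending is -ene.
Number the chain so that numbering from this end puts the double bond at C-1 rather than C-6.
This places the hydroxyl at C-4; the double bond between C-1 and C-2; a chloro group at C-5.
The name is 5-chlorohept-1-en-4-ol.

5-chlorohept-1-en-4-ol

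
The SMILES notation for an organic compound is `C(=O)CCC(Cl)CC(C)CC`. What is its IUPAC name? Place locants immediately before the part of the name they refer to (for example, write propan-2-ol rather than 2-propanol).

The longest carbon chain that includes the –CHO group has 8 carbons, so the parent hydride is octane.
An aldehyde (terminal –CHO) is the principal characteristic group, giving the suffix -al.
Number the chain so that the aldehyde carbon is C-1 by definition.
With this numbering: a chloro group at C-4; a methyl group at C-6.
Prefixes are listed alphabetically: chloro, methyl.
Assembling the pieces gives 4-chloro-6-methyloctanal.

4-chloro-6-methyloctanal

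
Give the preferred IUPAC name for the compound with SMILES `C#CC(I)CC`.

3-iodopent-1-yne

The longest chain bearing the multiple bond is 5 carbons long (pentane).
The chain contains a C≡C triple bond, so the unsaturation ending is -yne.
The numbering direction is chosen so that numbering from this end puts the triple bond at C-1 rather than C-4.
That gives the triple bond between C-1 and C-2; an iodo group at C-3.
Assembling the pieces gives 3-iodopent-1-yne.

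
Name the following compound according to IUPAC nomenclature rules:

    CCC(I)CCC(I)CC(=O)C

4,7-diiodononan-2-one

Counting along the main chain through the carbonyl gives 9 carbons: the parent is nonane.
A ketone (C=O on an internal carbon) is the principal characteristic group, giving the suffix -one.
Choose the numbering such that numbering from this end puts the carbonyl group at C-2 rather than C-8.
This places the carbonyl at C-2; iodo groups at C-4 and C-7.
Assembling the pieces gives 4,7-diiodononan-2-one.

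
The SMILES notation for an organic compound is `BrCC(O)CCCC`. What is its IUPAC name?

The longest chain bearing the –OH group is 6 carbons long (hexane).
The principal characteristic group is an alcohol (–OH), named with the suffix -ol.
Choose the numbering such that numbering from this end puts the hydroxyl group at C-2 rather than C-5.
With this numbering: the hydroxyl at C-2; a bromo group at C-1.
Assembling the pieces gives 1-bromohexan-2-ol.

1-bromohexan-2-ol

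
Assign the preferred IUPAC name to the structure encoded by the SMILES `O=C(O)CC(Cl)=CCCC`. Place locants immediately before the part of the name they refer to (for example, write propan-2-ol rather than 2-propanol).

The longest chain bearing the –COOH group and the multiple bond is 7 carbons long (heptane).
The highest-priority functional group is a carboxylic acid (terminal –COOH), so the name ends in -oic acid.
There is one C=C double bond, indicated by the ending -ene.
The numbering direction is chosen so that the carboxylic acid carbon is C-1 by definition.
That gives the double bond between C-3 and C-4; a chloro group at C-3.
The name is 3-chlorohept-3-enoic acid.

3-chlorohept-3-enoic acid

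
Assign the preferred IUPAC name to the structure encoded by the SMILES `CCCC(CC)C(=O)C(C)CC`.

Counting along the main chain through the carbonyl gives 8 carbons: the parent is octane.
The highest-priority functional group is a ketone (C=O on an internal carbon), so the name ends in -one.
Choose the numbering such that numbering from this end puts the carbonyl group at C-4 rather than C-5.
With this numbering: the carbonyl at C-4; an ethyl group at C-5; a methyl group at C-3.
Substituent prefixes are cited in alphabetical order (multiplying prefixes like di-/tri- are ignored for ordering).
Putting it together: 5-ethyl-3-methyloctan-4-one.

5-ethyl-3-methyloctan-4-one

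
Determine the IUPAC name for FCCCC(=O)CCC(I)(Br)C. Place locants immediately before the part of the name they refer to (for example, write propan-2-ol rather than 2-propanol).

The longest chain bearing the carbonyl is 8 carbons long (octane).
A ketone (C=O on an internal carbon) is the principal characteristic group, giving the suffix -one.
Number the chain so that numbering from this end puts the carbonyl group at C-4 rather than C-5.
That gives the carbonyl at C-4; a bromo group at C-7; a fluoro group at C-1; an iodo group at C-7.
Prefixes are listed alphabetically: bromo, fluoro, iodo.
The name is 7-bromo-1-fluoro-7-iodooctan-4-one.

7-bromo-1-fluoro-7-iodooctan-4-one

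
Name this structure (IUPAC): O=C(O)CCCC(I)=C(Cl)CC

6-chloro-5-iodooct-5-enoic acid

The longest chain bearing the –COOH group and the multiple bond is 8 carbons long (octane).
The principal characteristic group is a carboxylic acid (terminal –COOH), named with the suffix -oic acid.
There is one C=C double bond, indicated by the ending -ene.
Choose the numbering such that the carboxylic acid carbon is C-1 by definition.
This places the double bond between C-5 and C-6; a chloro group at C-6; an iodo group at C-5.
Substituent prefixes are cited in alphabetical order (multiplying prefixes like di-/tri- are ignored for ordering).
Assembling the pieces gives 6-chloro-5-iodooct-5-enoic acid.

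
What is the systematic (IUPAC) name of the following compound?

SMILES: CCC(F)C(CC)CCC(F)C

The longest continuous carbon chain has 8 atoms, so the parent hydride is octane.
Number the chain so that the substituent locant set {2,5,6} is lower than {3,4,7} at the first point of difference.
This places an ethyl group at C-5; fluoro groups at C-2 and C-6.
Substituent prefixes are cited in alphabetical order (multiplying prefixes like di-/tri- are ignored for ordering).
Putting it together: 5-ethyl-2,6-difluorooctane.

5-ethyl-2,6-difluorooctane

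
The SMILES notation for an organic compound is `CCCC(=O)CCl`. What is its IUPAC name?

The longest chain bearing the carbonyl is 5 carbons long (pentane).
The principal characteristic group is a ketone (C=O on an internal carbon), named with the suffix -one.
The numbering direction is chosen so that numbering from this end puts the carbonyl group at C-2 rather than C-4.
This places the carbonyl at C-2; a chloro group at C-1.
Putting it together: 1-chloropentan-2-one.

1-chloropentan-2-one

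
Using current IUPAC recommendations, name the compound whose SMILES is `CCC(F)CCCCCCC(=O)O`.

8-fluorodecanoic acid

The longest chain bearing the –COOH group is 10 carbons long (decane).
A carboxylic acid (terminal –COOH) is the principal characteristic group, giving the suffix -oic acid.
The numbering direction is chosen so that the carboxylic acid carbon is C-1 by definition.
That gives a fluoro group at C-8.
Putting it together: 8-fluorodecanoic acid.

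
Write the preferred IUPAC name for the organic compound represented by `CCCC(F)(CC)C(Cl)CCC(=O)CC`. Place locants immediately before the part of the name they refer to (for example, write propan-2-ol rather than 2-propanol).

The longest carbon chain that includes the carbonyl has 10 carbons, so the parent hydride is decane.
The highest-priority functional group is a ketone (C=O on an internal carbon), so the name ends in -one.
Number the chain so that numbering from this end puts the carbonyl group at C-3 rather than C-8.
That gives the carbonyl at C-3; a chloro group at C-6; an ethyl group at C-7; a fluoro group at C-7.
Substituent prefixes are cited in alphabetical order (multiplying prefixes like di-/tri- are ignored for ordering).
Assembling the pieces gives 6-chloro-7-ethyl-7-fluorodecan-3-one.

6-chloro-7-ethyl-7-fluorodecan-3-one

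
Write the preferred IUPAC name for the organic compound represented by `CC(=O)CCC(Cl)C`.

The longest chain bearing the carbonyl is 6 carbons long (hexane).
The principal characteristic group is a ketone (C=O on an internal carbon), named with the suffix -one.
The numbering direction is chosen so that numbering from this end puts the carbonyl group at C-2 rather than C-5.
This places the carbonyl at C-2; a chloro group at C-5.
Assembling the pieces gives 5-chlorohexan-2-one.

5-chlorohexan-2-one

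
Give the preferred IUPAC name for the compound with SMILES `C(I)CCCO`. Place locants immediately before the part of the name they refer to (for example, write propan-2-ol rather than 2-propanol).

The longest chain bearing the –OH group is 4 carbons long (butane).
An alcohol (–OH) is the principal characteristic group, giving the suffix -ol.
The numbering direction is chosen so that numbering from this end puts the hydroxyl group at C-1 rather than C-4.
With this numbering: the hydroxyl at C-1; an iodo group at C-4.
Putting it together: 4-iodobutan-1-ol.

4-iodobutan-1-ol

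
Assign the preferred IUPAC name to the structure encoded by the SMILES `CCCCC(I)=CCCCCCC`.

5-iodododec-5-ene

The longest chain bearing the multiple bond is 12 carbons long (dodecane).
There is one C=C double bond, indicated by the ending -ene.
The numbering direction is chosen so that numbering from this end puts the double bond at C-5 rather than C-7.
With this numbering: the double bond between C-5 and C-6; an iodo group at C-5.
Putting it together: 5-iodododec-5-ene.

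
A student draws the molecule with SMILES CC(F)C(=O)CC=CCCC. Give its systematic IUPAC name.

The longest chain bearing the carbonyl and the multiple bond is 9 carbons long (nonane).
A ketone (C=O on an internal carbon) is the principal characteristic group, giving the suffix -one.
A C=C double bond in the chain gives the infix -ene-.
Number the chain so that numbering from this end puts the carbonyl group at C-3 rather than C-7.
This places the carbonyl at C-3; the double bond between C-5 and C-6; a fluoro group at C-2.
Assembling the pieces gives 2-fluoronon-5-en-3-one.

2-fluoronon-5-en-3-one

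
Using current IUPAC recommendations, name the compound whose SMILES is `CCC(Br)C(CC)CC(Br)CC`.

3,6-dibromo-4-ethyloctane

The parent chain contains 8 carbons (octane).
Number the chain so that the substituent locant set {3,4,6} is lower than {3,5,6} at the first point of difference.
This places bromo groups at C-3 and C-6; an ethyl group at C-4.
The substituents are ordered alphabetically, ignoring any di-/tri- multipliers.
The name is 3,6-dibromo-4-ethyloctane.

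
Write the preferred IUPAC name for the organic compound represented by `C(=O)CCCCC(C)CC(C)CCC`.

The longest chain bearing the –CHO group is 11 carbons long (undecane).
The principal characteristic group is an aldehyde (terminal –CHO), named with the suffix -al.
The numbering direction is chosen so that the aldehyde carbon is C-1 by definition.
With this numbering: methyl groups at C-6 and C-8.
Putting it together: 6,8-dimethylundecanal.

6,8-dimethylundecanal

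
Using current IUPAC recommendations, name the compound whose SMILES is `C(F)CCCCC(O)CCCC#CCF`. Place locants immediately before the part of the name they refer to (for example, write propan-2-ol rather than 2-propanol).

1,12-difluorododec-10-yn-6-ol

Counting along the main chain through the –OH group and the multiple bond gives 12 carbons: the parent is dodecane.
An alcohol (–OH) is the principal characteristic group, giving the suffix -ol.
A C≡C triple bond in the chain gives the infix -yne-.
Number the chain so that numbering from this end puts the hydroxyl group at C-6 rather than C-7.
This places the hydroxyl at C-6; the triple bond between C-10 and C-11; fluoro groups at C-1 and C-12.
Putting it together: 1,12-difluorododec-10-yn-6-ol.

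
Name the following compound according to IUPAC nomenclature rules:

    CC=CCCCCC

oct-2-ene

The longest chain bearing the multiple bond is 8 carbons long (octane).
There is one C=C double bond, indicated by the ending -ene.
Number the chain so that numbering from this end puts the double bond at C-2 rather than C-6.
With this numbering: the double bond between C-2 and C-3.
The name is oct-2-ene.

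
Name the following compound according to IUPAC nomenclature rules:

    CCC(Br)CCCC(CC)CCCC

The longest continuous carbon chain has 11 atoms, so the parent hydride is undecane.
The numbering direction is chosen so that the substituent locant set {3,7} is lower than {5,9} at the first point of difference.
This places a bromo group at C-3; an ethyl group at C-7.
Substituent prefixes are cited in alphabetical order (multiplying prefixes like di-/tri- are ignored for ordering).
Putting it together: 3-bromo-7-ethylundecane.

3-bromo-7-ethylundecane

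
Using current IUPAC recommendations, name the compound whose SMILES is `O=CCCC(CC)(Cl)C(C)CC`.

4-chloro-4-ethyl-5-methylheptanal

The longest carbon chain that includes the –CHO group has 7 carbons, so the parent hydride is heptane.
The highest-priority functional group is an aldehyde (terminal –CHO), so the name ends in -al.
Number the chain so that the aldehyde carbon is C-1 by definition.
This places a chloro group at C-4; an ethyl group at C-4; a methyl group at C-5.
The substituents are ordered alphabetically, ignoring any di-/tri- multipliers.
Assembling the pieces gives 4-chloro-4-ethyl-5-methylheptanal.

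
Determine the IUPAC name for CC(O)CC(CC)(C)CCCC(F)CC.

The longest carbon chain that includes the –OH group has 10 carbons, so the parent hydride is decane.
The principal characteristic group is an alcohol (–OH), named with the suffix -ol.
Choose the numbering such that numbering from this end puts the hydroxyl group at C-2 rather than C-9.
With this numbering: the hydroxyl at C-2; an ethyl group at C-4; a fluoro group at C-8; a methyl group at C-4.
Substituent prefixes are cited in alphabetical order (multiplying prefixes like di-/tri- are ignored for ordering).
Putting it together: 4-ethyl-8-fluoro-4-methyldecan-2-ol.

4-ethyl-8-fluoro-4-methyldecan-2-ol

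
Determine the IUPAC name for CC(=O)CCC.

pentan-2-one

The longest chain bearing the carbonyl is 5 carbons long (pentane).
The principal characteristic group is a ketone (C=O on an internal carbon), named with the suffix -one.
Number the chain so that numbering from this end puts the carbonyl group at C-2 rather than C-4.
This places the carbonyl at C-2.
Assembling the pieces gives pentan-2-one.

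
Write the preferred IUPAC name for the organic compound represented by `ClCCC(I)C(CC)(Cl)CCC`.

The longest carbon chain is 7 atoms: the parent is heptane.
The numbering direction is chosen so that the substituent locant set {1,3,4,4} is lower than {4,4,5,7} at the first point of difference.
This places chloro groups at C-1 and C-4; an ethyl group at C-4; an iodo group at C-3.
Substituent prefixes are cited in alphabetical order (multiplying prefixes like di-/tri- are ignored for ordering).
The name is 1,4-dichloro-4-ethyl-3-iodoheptane.

1,4-dichloro-4-ethyl-3-iodoheptane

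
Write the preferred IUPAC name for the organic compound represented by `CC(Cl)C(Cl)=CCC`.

The longest chain bearing the multiple bond is 6 carbons long (hexane).
The chain contains a C=C double bond, so the unsaturation ending is -ene.
The numbering direction is chosen so that the substituent locant set {2,3} is lower than {4,5} at the first point of difference.
That gives the double bond between C-3 and C-4; chloro groups at C-2 and C-3.
Assembling the pieces gives 2,3-dichlorohex-3-ene.

2,3-dichlorohex-3-ene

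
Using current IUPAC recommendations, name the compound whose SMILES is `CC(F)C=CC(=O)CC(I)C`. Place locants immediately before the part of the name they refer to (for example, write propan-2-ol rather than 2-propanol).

7-fluoro-2-iodooct-5-en-4-one

Counting along the main chain through the carbonyl and the multiple bond gives 8 carbons: the parent is octane.
The highest-priority functional group is a ketone (C=O on an internal carbon), so the name ends in -one.
There is one C=C double bond, indicated by the ending -ene.
Choose the numbering such that numbering from this end puts the carbonyl group at C-4 rather than C-5.
With this numbering: the carbonyl at C-4; the double bond between C-5 and C-6; a fluoro group at C-7; an iodo group at C-2.
The substituents are ordered alphabetically, ignoring any di-/tri- multipliers.
Assembling the pieces gives 7-fluoro-2-iodooct-5-en-4-one.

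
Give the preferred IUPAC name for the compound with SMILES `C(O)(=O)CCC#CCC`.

The longest carbon chain that includes the –COOH group and the multiple bond has 7 carbons, so the parent hydride is heptane.
The principal characteristic group is a carboxylic acid (terminal –COOH), named with the suffix -oic acid.
The chain contains a C≡C triple bond, so the unsaturation ending is -yne.
Number the chain so that the carboxylic acid carbon is C-1 by definition.
That gives the triple bond between C-4 and C-5.
Putting it together: hept-4-ynoic acid.

hept-4-ynoic acid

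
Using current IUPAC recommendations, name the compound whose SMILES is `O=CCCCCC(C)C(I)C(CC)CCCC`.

8-ethyl-7-iodo-6-methyldodecanal

The longest carbon chain that includes the –CHO group has 12 carbons, so the parent hydride is dodecane.
An aldehyde (terminal –CHO) is the principal characteristic group, giving the suffix -al.
Number the chain so that the aldehyde carbon is C-1 by definition.
That gives an ethyl group at C-8; an iodo group at C-7; a methyl group at C-6.
Prefixes are listed alphabetically: ethyl, iodo, methyl.
Putting it together: 8-ethyl-7-iodo-6-methyldodecanal.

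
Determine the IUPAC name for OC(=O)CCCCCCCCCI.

The longest chain bearing the –COOH group is 10 carbons long (decane).
The highest-priority functional group is a carboxylic acid (terminal –COOH), so the name ends in -oic acid.
Number the chain so that the carboxylic acid carbon is C-1 by definition.
With this numbering: an iodo group at C-10.
Putting it together: 10-iododecanoic acid.

10-iododecanoic acid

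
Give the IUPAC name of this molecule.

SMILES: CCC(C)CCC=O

4-methylhexanal

Counting along the main chain through the –CHO group gives 6 carbons: the parent is hexane.
The highest-priority functional group is an aldehyde (terminal –CHO), so the name ends in -al.
The numbering direction is chosen so that the aldehyde carbon is C-1 by definition.
With this numbering: a methyl group at C-4.
Assembling the pieces gives 4-methylhexanal.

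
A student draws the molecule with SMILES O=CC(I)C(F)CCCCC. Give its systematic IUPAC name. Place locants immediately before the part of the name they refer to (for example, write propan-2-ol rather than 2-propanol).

The longest chain bearing the –CHO group is 8 carbons long (octane).
The principal characteristic group is an aldehyde (terminal –CHO), named with the suffix -al.
Number the chain so that the aldehyde carbon is C-1 by definition.
With this numbering: a fluoro group at C-3; an iodo group at C-2.
Prefixes are listed alphabetically: fluoro, iodo.
The name is 3-fluoro-2-iodooctanal.

3-fluoro-2-iodooctanal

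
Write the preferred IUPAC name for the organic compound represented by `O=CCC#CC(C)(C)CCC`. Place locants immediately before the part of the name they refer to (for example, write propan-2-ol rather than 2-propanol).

5,5-dimethyloct-3-ynal

Counting along the main chain through the –CHO group and the multiple bond gives 8 carbons: the parent is octane.
An aldehyde (terminal –CHO) is the principal characteristic group, giving the suffix -al.
A C≡C triple bond in the chain gives the infix -yne-.
Choose the numbering such that the aldehyde carbon is C-1 by definition.
That gives the triple bond between C-3 and C-4; two methyl groups at C-5.
Assembling the pieces gives 5,5-dimethyloct-3-ynal.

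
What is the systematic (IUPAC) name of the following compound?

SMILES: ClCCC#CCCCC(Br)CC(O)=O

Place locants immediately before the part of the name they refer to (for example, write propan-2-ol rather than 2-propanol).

The longest chain bearing the –COOH group and the multiple bond is 10 carbons long (decane).
The highest-priority functional group is a carboxylic acid (terminal –COOH), so the name ends in -oic acid.
The chain contains a C≡C triple bond, so the unsaturation ending is -yne.
The numbering direction is chosen so that the carboxylic acid carbon is C-1 by definition.
With this numbering: the triple bond between C-7 and C-8; a bromo group at C-3; a chloro group at C-10.
The substituents are ordered alphabetically, ignoring any di-/tri- multipliers.
Assembling the pieces gives 3-bromo-10-chlorodec-7-ynoic acid.

3-bromo-10-chlorodec-7-ynoic acid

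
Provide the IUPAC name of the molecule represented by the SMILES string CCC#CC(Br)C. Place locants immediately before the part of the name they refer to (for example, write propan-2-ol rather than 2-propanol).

2-bromohex-3-yne

The longest carbon chain that includes the multiple bond has 6 carbons, so the parent hydride is hexane.
There is one C≡C triple bond, indicated by the ending -yne.
The numbering direction is chosen so that the substituent locant set {2} is lower than {5} at the first point of difference.
With this numbering: the triple bond between C-3 and C-4; a bromo group at C-2.
Putting it together: 2-bromohex-3-yne.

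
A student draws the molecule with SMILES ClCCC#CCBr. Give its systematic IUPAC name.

1-bromo-5-chloropent-2-yne

Counting along the main chain through the multiple bond gives 5 carbons: the parent is pentane.
A C≡C triple bond in the chain gives the infix -yne-.
Choose the numbering such that numbering from this end puts the triple bond at C-2 rather than C-3.
With this numbering: the triple bond between C-2 and C-3; a bromo group at C-1; a chloro group at C-5.
Prefixes are listed alphabetically: bromo, chloro.
Assembling the pieces gives 1-bromo-5-chloropent-2-yne.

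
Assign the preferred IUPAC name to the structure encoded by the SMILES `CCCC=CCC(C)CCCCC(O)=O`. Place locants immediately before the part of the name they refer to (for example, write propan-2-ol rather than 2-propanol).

The longest carbon chain that includes the –COOH group and the multiple bond has 12 carbons, so the parent hydride is dodecane.
The highest-priority functional group is a carboxylic acid (terminal –COOH), so the name ends in -oic acid.
There is one C=C double bond, indicated by the ending -ene.
The numbering direction is chosen so that the carboxylic acid carbon is C-1 by definition.
That gives the double bond between C-8 and C-9; a methyl group at C-6.
Assembling the pieces gives 6-methyldodec-8-enoic acid.

6-methyldodec-8-enoic acid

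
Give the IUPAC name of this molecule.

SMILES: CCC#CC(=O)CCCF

1-fluorooct-5-yn-4-one

Counting along the main chain through the carbonyl and the multiple bond gives 8 carbons: the parent is octane.
The highest-priority functional group is a ketone (C=O on an internal carbon), so the name ends in -one.
There is one C≡C triple bond, indicated by the ending -yne.
The numbering direction is chosen so that numbering from this end puts the carbonyl group at C-4 rather than C-5.
That gives the carbonyl at C-4; the triple bond between C-5 and C-6; a fluoro group at C-1.
Putting it together: 1-fluorooct-5-yn-4-one.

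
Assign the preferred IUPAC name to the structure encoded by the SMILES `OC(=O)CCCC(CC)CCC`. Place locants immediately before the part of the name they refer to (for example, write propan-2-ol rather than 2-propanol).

5-ethyloctanoic acid

Counting along the main chain through the –COOH group gives 8 carbons: the parent is octane.
The principal characteristic group is a carboxylic acid (terminal –COOH), named with the suffix -oic acid.
Number the chain so that the carboxylic acid carbon is C-1 by definition.
With this numbering: an ethyl group at C-5.
The name is 5-ethyloctanoic acid.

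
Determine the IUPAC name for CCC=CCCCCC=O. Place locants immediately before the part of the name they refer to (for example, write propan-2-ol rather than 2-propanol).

non-6-enal

The longest carbon chain that includes the –CHO group and the multiple bond has 9 carbons, so the parent hydride is nonane.
The highest-priority functional group is an aldehyde (terminal –CHO), so the name ends in -al.
A C=C double bond in the chain gives the infix -ene-.
Number the chain so that the aldehyde carbon is C-1 by definition.
With this numbering: the double bond between C-6 and C-7.
Assembling the pieces gives non-6-enal.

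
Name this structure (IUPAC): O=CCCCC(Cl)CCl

5,6-dichlorohexanal

Counting along the main chain through the –CHO group gives 6 carbons: the parent is hexane.
The principal characteristic group is an aldehyde (terminal –CHO), named with the suffix -al.
The numbering direction is chosen so that the aldehyde carbon is C-1 by definition.
This places chloro groups at C-5 and C-6.
Putting it together: 5,6-dichlorohexanal.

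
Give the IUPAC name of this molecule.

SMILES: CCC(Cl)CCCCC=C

Counting along the main chain through the multiple bond gives 9 carbons: the parent is nonane.
A C=C double bond in the chain gives the infix -ene-.
The numbering direction is chosen so that numbering from this end puts the double bond at C-1 rather than C-8.
This places the double bond between C-1 and C-2; a chloro group at C-7.
Putting it together: 7-chloronon-1-ene.

7-chloronon-1-ene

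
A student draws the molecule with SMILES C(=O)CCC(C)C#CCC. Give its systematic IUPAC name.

The longest chain bearing the –CHO group and the multiple bond is 8 carbons long (octane).
The principal characteristic group is an aldehyde (terminal –CHO), named with the suffix -al.
There is one C≡C triple bond, indicated by the ending -yne.
Choose the numbering such that the aldehyde carbon is C-1 by definition.
That gives the triple bond between C-5 and C-6; a methyl group at C-4.
Putting it together: 4-methyloct-5-ynal.

4-methyloct-5-ynal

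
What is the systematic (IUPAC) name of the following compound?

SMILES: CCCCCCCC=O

octanal

The longest carbon chain that includes the –CHO group has 8 carbons, so the parent hydride is octane.
The principal characteristic group is an aldehyde (terminal –CHO), named with the suffix -al.
Number the chain so that the aldehyde carbon is C-1 by definition.
Putting it together: octanal.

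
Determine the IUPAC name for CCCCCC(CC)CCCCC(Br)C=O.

Counting along the main chain through the –CHO group gives 12 carbons: the parent is dodecane.
The principal characteristic group is an aldehyde (terminal –CHO), named with the suffix -al.
Choose the numbering such that the aldehyde carbon is C-1 by definition.
That gives a bromo group at C-2; an ethyl group at C-7.
Prefixes are listed alphabetically: bromo, ethyl.
Assembling the pieces gives 2-bromo-7-ethyldodecanal.

2-bromo-7-ethyldodecanal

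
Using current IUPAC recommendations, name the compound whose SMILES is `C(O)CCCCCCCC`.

Counting along the main chain through the –OH group gives 9 carbons: the parent is nonane.
The principal characteristic group is an alcohol (–OH), named with the suffix -ol.
Choose the numbering such that numbering from this end puts the hydroxyl group at C-1 rather than C-9.
This places the hydroxyl at C-1.
The name is nonan-1-ol.

nonan-1-ol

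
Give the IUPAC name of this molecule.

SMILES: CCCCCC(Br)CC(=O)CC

Counting along the main chain through the carbonyl gives 10 carbons: the parent is decane.
The principal characteristic group is a ketone (C=O on an internal carbon), named with the suffix -one.
The numbering direction is chosen so that numbering from this end puts the carbonyl group at C-3 rather than C-8.
This places the carbonyl at C-3; a bromo group at C-5.
Putting it together: 5-bromodecan-3-one.

5-bromodecan-3-one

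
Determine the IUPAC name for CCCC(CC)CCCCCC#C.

The longest carbon chain that includes the multiple bond has 11 carbons, so the parent hydride is undecane.
A C≡C triple bond in the chain gives the infix -yne-.
The numbering direction is chosen so that numbering from this end puts the triple bond at C-1 rather than C-10.
That gives the triple bond between C-1 and C-2; an ethyl group at C-8.
Assembling the pieces gives 8-ethylundec-1-yne.

8-ethylundec-1-yne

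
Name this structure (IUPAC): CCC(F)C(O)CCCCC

The longest chain bearing the –OH group is 9 carbons long (nonane).
An alcohol (–OH) is the principal characteristic group, giving the suffix -ol.
Choose the numbering such that numbering from this end puts the hydroxyl group at C-4 rather than C-6.
This places the hydroxyl at C-4; a fluoro group at C-3.
The name is 3-fluorononan-4-ol.

3-fluorononan-4-ol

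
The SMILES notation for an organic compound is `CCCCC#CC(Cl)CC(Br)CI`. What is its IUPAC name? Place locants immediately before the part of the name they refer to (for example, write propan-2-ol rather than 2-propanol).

2-bromo-4-chloro-1-iododec-5-yne

Counting along the main chain through the multiple bond gives 10 carbons: the parent is decane.
The chain contains a C≡C triple bond, so the unsaturation ending is -yne.
The numbering direction is chosen so that the substituent locant set {1,2,4} is lower than {7,9,10} at the first point of difference.
That gives the triple bond between C-5 and C-6; a bromo group at C-2; a chloro group at C-4; an iodo group at C-1.
Substituent prefixes are cited in alphabetical order (multiplying prefixes like di-/tri- are ignored for ordering).
The name is 2-bromo-4-chloro-1-iododec-5-yne.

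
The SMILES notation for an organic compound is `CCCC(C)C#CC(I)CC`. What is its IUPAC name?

3-iodo-6-methylnon-4-yne

The longest carbon chain that includes the multiple bond has 9 carbons, so the parent hydride is nonane.
The chain contains a C≡C triple bond, so the unsaturation ending is -yne.
Number the chain so that numbering from this end puts the triple bond at C-4 rather than C-5.
With this numbering: the triple bond between C-4 and C-5; an iodo group at C-3; a methyl group at C-6.
Substituent prefixes are cited in alphabetical order (multiplying prefixes like di-/tri- are ignored for ordering).
The name is 3-iodo-6-methylnon-4-yne.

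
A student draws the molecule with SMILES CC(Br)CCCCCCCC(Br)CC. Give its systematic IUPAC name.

2,10-dibromododecane

The parent chain contains 12 carbons (dodecane).
The numbering direction is chosen so that the substituent locant set {2,10} is lower than {3,11} at the first point of difference.
This places bromo groups at C-2 and C-10.
Assembling the pieces gives 2,10-dibromododecane.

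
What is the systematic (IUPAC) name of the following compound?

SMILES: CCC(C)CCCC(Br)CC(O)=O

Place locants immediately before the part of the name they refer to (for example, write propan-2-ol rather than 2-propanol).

Counting along the main chain through the –COOH group gives 9 carbons: the parent is nonane.
A carboxylic acid (terminal –COOH) is the principal characteristic group, giving the suffix -oic acid.
The numbering direction is chosen so that the carboxylic acid carbon is C-1 by definition.
With this numbering: a bromo group at C-3; a methyl group at C-7.
The substituents are ordered alphabetically, ignoring any di-/tri- multipliers.
Putting it together: 3-bromo-7-methylnonanoic acid.

3-bromo-7-methylnonanoic acid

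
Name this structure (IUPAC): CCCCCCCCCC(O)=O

The longest chain bearing the –COOH group is 10 carbons long (decane).
The principal characteristic group is a carboxylic acid (terminal –COOH), named with the suffix -oic acid.
The numbering direction is chosen so that the carboxylic acid carbon is C-1 by definition.
Putting it together: decanoic acid.

decanoic acid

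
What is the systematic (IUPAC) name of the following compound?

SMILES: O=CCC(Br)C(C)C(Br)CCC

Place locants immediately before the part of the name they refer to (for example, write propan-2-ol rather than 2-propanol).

Counting along the main chain through the –CHO group gives 8 carbons: the parent is octane.
The principal characteristic group is an aldehyde (terminal –CHO), named with the suffix -al.
Choose the numbering such that the aldehyde carbon is C-1 by definition.
That gives bromo groups at C-3 and C-5; a methyl group at C-4.
Substituent prefixes are cited in alphabetical order (multiplying prefixes like di-/tri- are ignored for ordering).
Putting it together: 3,5-dibromo-4-methyloctanal.

3,5-dibromo-4-methyloctanal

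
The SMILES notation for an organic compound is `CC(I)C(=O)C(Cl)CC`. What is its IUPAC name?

4-chloro-2-iodohexan-3-one

The longest chain bearing the carbonyl is 6 carbons long (hexane).
The principal characteristic group is a ketone (C=O on an internal carbon), named with the suffix -one.
Number the chain so that numbering from this end puts the carbonyl group at C-3 rather than C-4.
This places the carbonyl at C-3; a chloro group at C-4; an iodo group at C-2.
Prefixes are listed alphabetically: chloro, iodo.
The name is 4-chloro-2-iodohexan-3-one.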